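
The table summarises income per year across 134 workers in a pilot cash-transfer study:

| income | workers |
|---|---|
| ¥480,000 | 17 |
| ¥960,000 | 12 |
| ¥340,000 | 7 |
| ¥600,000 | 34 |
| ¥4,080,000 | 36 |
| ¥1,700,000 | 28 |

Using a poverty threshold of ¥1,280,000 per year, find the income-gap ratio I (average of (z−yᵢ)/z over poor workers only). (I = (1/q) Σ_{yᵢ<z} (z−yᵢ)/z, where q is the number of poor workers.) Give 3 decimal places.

0.526

Below the line: 7×¥340,000, 17×¥480,000, 34×¥600,000, 12×¥960,000 (q = 70 of N = 134).
Shortfall ratios (z−y)/z: 0.7344 (×7), 0.6250 (×17), 0.5312 (×34), 0.2500 (×12); sum = 36.828125.
The income-gap ratio divides by q (the poor only): 36.828125 / 70 = 0.526.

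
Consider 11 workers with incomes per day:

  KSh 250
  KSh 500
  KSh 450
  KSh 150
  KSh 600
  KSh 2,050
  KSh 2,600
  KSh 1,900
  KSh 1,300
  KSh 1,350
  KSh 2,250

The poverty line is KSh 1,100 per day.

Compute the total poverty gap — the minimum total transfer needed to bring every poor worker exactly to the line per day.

KSh 3,550

Poor units: KSh 150, KSh 250, KSh 450, KSh 500, KSh 600 (q = 5 of N = 11).
Individual gaps: 1100−150 = 950; 1100−250 = 850; 1100−450 = 650; 1100−500 = 600; 1100−600 = 500.
Aggregate gap = KSh 3,550.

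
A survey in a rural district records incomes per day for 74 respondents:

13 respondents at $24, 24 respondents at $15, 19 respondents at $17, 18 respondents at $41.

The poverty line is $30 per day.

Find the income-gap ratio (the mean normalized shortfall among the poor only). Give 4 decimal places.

0.4077

Incomes under z: 24×$15, 19×$17, 13×$24 (q = 56 of N = 74).
Shortfall ratios (z−y)/z: 0.5000 (×24), 0.4333 (×19), 0.2000 (×13); sum = 22.833333.
The income-gap ratio divides by q (the poor only): 22.833333 / 56 = 0.4077.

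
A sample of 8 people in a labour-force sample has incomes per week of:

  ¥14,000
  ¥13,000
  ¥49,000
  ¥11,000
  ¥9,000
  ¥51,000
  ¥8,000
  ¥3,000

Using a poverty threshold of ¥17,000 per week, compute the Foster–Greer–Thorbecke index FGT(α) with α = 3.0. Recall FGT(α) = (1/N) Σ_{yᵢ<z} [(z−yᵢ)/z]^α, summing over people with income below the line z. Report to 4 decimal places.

0.1092

Poor units: ¥3,000, ¥8,000, ¥9,000, ¥11,000, ¥13,000, ¥14,000 (q = 6 of N = 8).
Relative gaps: (17000−3000)/17000 = 0.8235; (17000−8000)/17000 = 0.5294; (17000−9000)/17000 = 0.4706; (17000−11000)/17000 = 0.3529; (17000−13000)/17000 = 0.2353; (17000−14000)/17000 = 0.1765.
Raised to α = 3.0: 0.55852; 0.14838; 0.10421; 0.04396; 0.01303; 0.00550.
Sum = 0.873601; FGT(3.0) = 0.873601 / 8 = 0.1092.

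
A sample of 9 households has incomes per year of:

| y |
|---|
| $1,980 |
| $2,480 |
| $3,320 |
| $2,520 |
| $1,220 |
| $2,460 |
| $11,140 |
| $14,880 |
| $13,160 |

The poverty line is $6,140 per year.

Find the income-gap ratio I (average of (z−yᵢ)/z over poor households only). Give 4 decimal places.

Poor units: $1,220, $1,980, $2,460, $2,480, $2,520, $3,320 (q = 6 of N = 9).
Relative gaps: 0.8013, 0.6775, 0.5993, 0.5961, 0.5896, 0.4593; sum = 3.723127.
The income-gap ratio divides by q (the poor only): 3.723127 / 6 = 0.6205.

0.6205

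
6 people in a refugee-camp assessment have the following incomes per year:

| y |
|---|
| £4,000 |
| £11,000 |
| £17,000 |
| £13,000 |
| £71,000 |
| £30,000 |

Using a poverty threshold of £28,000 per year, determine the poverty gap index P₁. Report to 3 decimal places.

0.399

Poor units: £4,000, £11,000, £13,000, £17,000 (q = 4 of N = 6).
Gap ratios (z−y)/z: (28000−4000)/28000 = 0.8571; (28000−11000)/28000 = 0.6071; (28000−13000)/28000 = 0.5357; (28000−17000)/28000 = 0.3929.
Sum of shortfalls = 2.392857; P₁ averages over all N: 2.392857 / 6 = 0.399.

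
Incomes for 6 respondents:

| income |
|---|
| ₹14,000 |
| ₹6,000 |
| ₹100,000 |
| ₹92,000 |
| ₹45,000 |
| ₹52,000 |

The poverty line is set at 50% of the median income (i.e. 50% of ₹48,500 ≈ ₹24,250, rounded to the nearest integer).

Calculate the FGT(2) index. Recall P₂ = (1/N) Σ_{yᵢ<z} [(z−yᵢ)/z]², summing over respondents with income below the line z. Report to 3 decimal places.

Incomes under z: ₹6,000, ₹14,000 (q = 2 of N = 6).
Normalized shortfalls: (24250−6000)/24250 = 0.7526; (24250−14000)/24250 = 0.4227.
Squared: 0.5664; 0.1787.
Sum = 0.745031; P₂ = 0.745031 / 6 = 0.124.

0.124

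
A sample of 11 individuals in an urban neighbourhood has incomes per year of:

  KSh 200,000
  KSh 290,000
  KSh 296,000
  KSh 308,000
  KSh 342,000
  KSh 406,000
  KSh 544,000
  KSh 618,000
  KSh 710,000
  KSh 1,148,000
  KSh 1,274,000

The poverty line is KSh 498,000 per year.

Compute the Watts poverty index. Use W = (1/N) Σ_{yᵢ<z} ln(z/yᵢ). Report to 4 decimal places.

Below z: KSh 200,000, KSh 290,000, KSh 296,000, KSh 308,000, KSh 342,000, KSh 406,000 (q = 6 of N = 11).
Log gaps: ln(498000/200000) = 0.9123; ln(498000/290000) = 0.5407; ln(498000/296000) = 0.5202; ln(498000/308000) = 0.4805; ln(498000/342000) = 0.3758; ln(498000/406000) = 0.2042.
W = 3.033779 / 11 = 0.2758.

0.2758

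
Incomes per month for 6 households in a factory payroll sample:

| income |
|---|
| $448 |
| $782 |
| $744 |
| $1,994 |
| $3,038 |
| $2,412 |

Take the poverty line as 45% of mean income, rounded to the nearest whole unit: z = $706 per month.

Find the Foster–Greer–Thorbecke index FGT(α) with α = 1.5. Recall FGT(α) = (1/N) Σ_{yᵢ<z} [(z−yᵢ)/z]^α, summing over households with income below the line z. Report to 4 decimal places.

Below z: $448 (q = 1 of N = 6).
Shortfall ratios: (706−448)/706 = 0.3654.
Raised to α = 1.5: 0.22091.
Sum = 0.220914; FGT(1.5) = 0.220914 / 6 = 0.0368.

0.0368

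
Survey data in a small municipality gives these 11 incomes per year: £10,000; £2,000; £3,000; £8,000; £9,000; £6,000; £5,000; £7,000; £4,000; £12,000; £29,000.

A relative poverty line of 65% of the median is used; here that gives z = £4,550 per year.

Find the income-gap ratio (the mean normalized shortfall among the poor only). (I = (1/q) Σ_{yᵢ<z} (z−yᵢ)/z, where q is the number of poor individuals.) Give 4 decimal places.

0.3407

Incomes under z: £2,000, £3,000, £4,000 (q = 3 of N = 11).
Shortfall ratios (z−y)/z: 0.5604, 0.3407, 0.1209; sum = 1.021978.
I averages over the q = 3 poor units only: 1.021978 / 3 = 0.3407.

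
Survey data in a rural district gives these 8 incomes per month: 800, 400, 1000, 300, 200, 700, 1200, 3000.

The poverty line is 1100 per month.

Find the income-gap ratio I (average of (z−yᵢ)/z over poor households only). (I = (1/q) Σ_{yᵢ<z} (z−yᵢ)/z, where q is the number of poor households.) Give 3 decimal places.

0.485

Below the line: 200, 300, 400, 700, 800, 1000 (q = 6 of N = 8).
Relative gaps: 0.8182, 0.7273, 0.6364, 0.3636, 0.2727, 0.0909; sum = 2.909091.
I averages over the q = 6 poor units only: 2.909091 / 6 = 0.485.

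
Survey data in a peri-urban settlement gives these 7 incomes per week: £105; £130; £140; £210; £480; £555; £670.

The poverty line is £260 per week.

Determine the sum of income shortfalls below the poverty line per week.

Below z: £105, £130, £140, £210 (q = 4 of N = 7).
Individual gaps: 260−105 = 155; 260−130 = 130; 260−140 = 120; 260−210 = 50.
Aggregate gap = £455.

£455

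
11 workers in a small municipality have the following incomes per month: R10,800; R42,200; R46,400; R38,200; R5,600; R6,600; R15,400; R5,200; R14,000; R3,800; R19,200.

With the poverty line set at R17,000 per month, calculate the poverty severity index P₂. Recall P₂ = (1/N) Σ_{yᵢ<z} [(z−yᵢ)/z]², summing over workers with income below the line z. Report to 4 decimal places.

Below the line: R3,800, R5,200, R5,600, R6,600, R10,800, R14,000, R15,400 (q = 7 of N = 11).
Gap ratios (z−y)/z: (17000−3800)/17000 = 0.7765; (17000−5200)/17000 = 0.6941; (17000−5600)/17000 = 0.6706; (17000−6600)/17000 = 0.6118; (17000−10800)/17000 = 0.3647; (17000−14000)/17000 = 0.1765; (17000−15400)/17000 = 0.0941.
Squared: 0.6029; 0.4818; 0.4497; 0.3743; 0.1330; 0.0311; 0.0089.
Sum = 2.081661; P₂ = 2.081661 / 11 = 0.1892.

0.1892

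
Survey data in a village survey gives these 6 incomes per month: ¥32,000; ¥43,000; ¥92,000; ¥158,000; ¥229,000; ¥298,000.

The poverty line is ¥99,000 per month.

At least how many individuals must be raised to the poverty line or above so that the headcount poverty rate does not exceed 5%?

3 of the 6 individuals are poor, so H = 3/6 = 0.500.
A headcount ratio of at most 5% allows at most ⌊0.05 × 6⌋ = 0 poor individuals.
So at least 3 − 0 = 3 must be lifted.

3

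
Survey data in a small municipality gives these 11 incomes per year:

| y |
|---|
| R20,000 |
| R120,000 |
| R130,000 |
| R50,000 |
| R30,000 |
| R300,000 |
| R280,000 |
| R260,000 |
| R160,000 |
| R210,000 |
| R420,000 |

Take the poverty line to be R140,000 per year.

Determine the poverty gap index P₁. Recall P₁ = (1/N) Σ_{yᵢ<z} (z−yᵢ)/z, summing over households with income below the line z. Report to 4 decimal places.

0.2273

Below the line: R20,000, R30,000, R50,000, R120,000, R130,000 (q = 5 of N = 11).
Relative gaps: (140000−20000)/140000 = 0.8571; (140000−30000)/140000 = 0.7857; (140000−50000)/140000 = 0.6429; (140000−120000)/140000 = 0.1429; (140000−130000)/140000 = 0.0714.
Sum of shortfalls = 2.500000; P₁ averages over all N: 2.500000 / 11 = 0.2273.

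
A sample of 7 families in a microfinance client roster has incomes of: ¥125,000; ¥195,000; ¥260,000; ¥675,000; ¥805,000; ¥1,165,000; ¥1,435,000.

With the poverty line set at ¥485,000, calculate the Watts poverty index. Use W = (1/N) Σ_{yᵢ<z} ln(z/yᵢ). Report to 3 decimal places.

Poor units: ¥125,000, ¥195,000, ¥260,000 (q = 3 of N = 7).
Log gaps: ln(485000/125000) = 1.3558; ln(485000/195000) = 0.9111; ln(485000/260000) = 0.6235.
W = 2.890452 / 7 = 0.413.

0.413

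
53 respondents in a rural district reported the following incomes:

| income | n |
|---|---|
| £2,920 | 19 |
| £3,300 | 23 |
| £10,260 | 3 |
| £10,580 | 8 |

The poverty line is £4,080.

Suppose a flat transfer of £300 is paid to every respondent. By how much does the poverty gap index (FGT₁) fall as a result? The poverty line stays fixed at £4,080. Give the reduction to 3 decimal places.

Before: below the line — 19×£2,920, 23×£3,300; poverty gap index (FGT₁) = 0.18489.
After the £300 transfer: below the line — 19×£3,220, 23×£3,600; poverty gap index (FGT₁) = 0.12662.
Reduction = 0.18489 − 0.12662 = 0.058.

0.058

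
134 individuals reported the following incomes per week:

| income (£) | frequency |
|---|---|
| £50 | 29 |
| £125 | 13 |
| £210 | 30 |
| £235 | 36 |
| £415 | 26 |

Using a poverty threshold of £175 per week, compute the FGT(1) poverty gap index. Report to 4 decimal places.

Below the line: 29×£50, 13×£125 (q = 42 of N = 134).
Gap ratios (z−y)/z: (175−50)/175 = 0.7143 (×29); (175−125)/175 = 0.2857 (×13).
Σ = 24.428571. Dividing by the full population N = 134 gives P₁ = 0.1823.

0.1823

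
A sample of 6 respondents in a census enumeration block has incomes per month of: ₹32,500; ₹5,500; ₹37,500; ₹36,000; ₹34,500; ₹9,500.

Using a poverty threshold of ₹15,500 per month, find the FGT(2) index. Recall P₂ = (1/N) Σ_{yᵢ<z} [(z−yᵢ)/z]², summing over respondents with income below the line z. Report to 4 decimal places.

Below z: ₹5,500, ₹9,500 (q = 2 of N = 6).
Shortfall ratios: (15500−5500)/15500 = 0.6452; (15500−9500)/15500 = 0.3871.
Squared: 0.4162; 0.1498.
Sum = 0.566077; P₂ = 0.566077 / 6 = 0.0943.

0.0943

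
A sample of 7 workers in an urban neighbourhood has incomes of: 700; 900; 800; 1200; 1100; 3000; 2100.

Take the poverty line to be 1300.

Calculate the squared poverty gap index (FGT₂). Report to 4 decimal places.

Incomes under z: 700, 800, 900, 1100, 1200 (q = 5 of N = 7).
Shortfall ratios: (1300−700)/1300 = 0.4615; (1300−800)/1300 = 0.3846; (1300−900)/1300 = 0.3077; (1300−1100)/1300 = 0.1538; (1300−1200)/1300 = 0.0769.
Squared: 0.2130; 0.1479; 0.0947; 0.0237; 0.0059.
Sum = 0.485207; P₂ = 0.485207 / 7 = 0.0693.

0.0693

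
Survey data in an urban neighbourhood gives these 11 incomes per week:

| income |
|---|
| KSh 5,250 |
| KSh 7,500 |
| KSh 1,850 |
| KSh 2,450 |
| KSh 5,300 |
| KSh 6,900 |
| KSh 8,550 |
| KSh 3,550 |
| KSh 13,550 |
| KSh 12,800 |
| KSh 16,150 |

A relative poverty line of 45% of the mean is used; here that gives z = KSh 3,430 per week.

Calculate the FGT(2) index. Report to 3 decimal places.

Below the line: KSh 1,850, KSh 2,450 (q = 2 of N = 11).
Gap ratios (z−y)/z: (3430−1850)/3430 = 0.4606; (3430−2450)/3430 = 0.2857.
Squared: 0.2122; 0.0816.
Sum = 0.293823; P₂ = 0.293823 / 11 = 0.027.

0.027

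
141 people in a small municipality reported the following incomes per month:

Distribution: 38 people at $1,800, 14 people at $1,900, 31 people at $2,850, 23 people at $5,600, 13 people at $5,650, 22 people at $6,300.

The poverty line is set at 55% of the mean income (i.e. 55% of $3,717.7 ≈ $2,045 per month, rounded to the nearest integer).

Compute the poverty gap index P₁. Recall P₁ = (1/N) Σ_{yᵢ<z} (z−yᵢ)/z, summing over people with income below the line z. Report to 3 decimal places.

0.039

Incomes under z: 38×$1,800, 14×$1,900 (q = 52 of N = 141).
Normalized shortfalls: (2045−1800)/2045 = 0.1198 (×38); (2045−1900)/2045 = 0.0709 (×14).
Sum of shortfalls = 5.545232; P₁ averages over all N: 5.545232 / 141 = 0.039.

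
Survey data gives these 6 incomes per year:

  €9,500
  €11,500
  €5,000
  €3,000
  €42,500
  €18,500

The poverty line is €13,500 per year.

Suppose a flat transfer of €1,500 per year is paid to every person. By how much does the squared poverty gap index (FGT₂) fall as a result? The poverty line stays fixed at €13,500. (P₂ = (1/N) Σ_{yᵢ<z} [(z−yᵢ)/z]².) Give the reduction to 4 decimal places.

0.0604

Before: below the line — €3,000, €5,000, €9,500, €11,500; squared poverty gap index (FGT₂) = 0.185185.
After the €1,500 transfer: below the line — €4,500, €6,500, €11,000, €13,000; squared poverty gap index (FGT₂) = 0.124829.
Reduction = 0.185185 − 0.124829 = 0.0604.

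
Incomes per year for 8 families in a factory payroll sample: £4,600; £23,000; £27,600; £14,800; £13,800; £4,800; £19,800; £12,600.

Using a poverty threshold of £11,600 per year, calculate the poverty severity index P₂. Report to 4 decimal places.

0.0885

Below the line: £4,600, £4,800 (q = 2 of N = 8).
Normalized shortfalls: (11600−4600)/11600 = 0.6034; (11600−4800)/11600 = 0.5862.
Squared: 0.3641; 0.3436.
Sum = 0.707788; P₂ = 0.707788 / 8 = 0.0885.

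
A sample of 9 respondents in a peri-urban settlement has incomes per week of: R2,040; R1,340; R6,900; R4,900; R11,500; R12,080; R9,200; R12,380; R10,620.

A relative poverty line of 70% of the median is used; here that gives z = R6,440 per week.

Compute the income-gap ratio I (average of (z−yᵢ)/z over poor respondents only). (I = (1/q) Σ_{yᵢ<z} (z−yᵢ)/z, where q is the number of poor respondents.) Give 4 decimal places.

Below z: R1,340, R2,040, R4,900 (q = 3 of N = 9).
Shortfall ratios (z−y)/z: 0.7919, 0.6832, 0.2391; sum = 1.714286.
The income-gap ratio divides by q (the poor only): 1.714286 / 3 = 0.5714.

0.5714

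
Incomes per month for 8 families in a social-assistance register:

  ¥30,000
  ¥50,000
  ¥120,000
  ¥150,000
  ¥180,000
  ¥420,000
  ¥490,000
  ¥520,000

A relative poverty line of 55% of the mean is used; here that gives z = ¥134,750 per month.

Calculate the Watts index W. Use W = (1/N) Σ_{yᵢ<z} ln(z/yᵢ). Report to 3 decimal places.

0.326

Incomes under z: ¥30,000, ¥50,000, ¥120,000 (q = 3 of N = 8).
Log shortfalls: ln(134750/30000) = 1.5022; ln(134750/50000) = 0.9914; ln(134750/120000) = 0.1159.
W = 2.609551 / 8 = 0.326.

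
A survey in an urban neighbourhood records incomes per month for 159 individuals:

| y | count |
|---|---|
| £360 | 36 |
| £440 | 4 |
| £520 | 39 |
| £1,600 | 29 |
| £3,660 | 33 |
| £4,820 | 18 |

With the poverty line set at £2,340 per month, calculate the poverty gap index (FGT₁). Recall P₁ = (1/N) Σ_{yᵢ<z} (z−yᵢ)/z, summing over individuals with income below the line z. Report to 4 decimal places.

Poor units: 36×£360, 4×£440, 39×£520, 29×£1,600 (q = 108 of N = 159).
Shortfall ratios: (2340−360)/2340 = 0.8462 (×36); (2340−440)/2340 = 0.8120 (×4); (2340−520)/2340 = 0.7778 (×39); (2340−1600)/2340 = 0.3162 (×29).
Σ = 73.213675. Dividing by the full population N = 159 gives P₁ = 0.4605.

0.4605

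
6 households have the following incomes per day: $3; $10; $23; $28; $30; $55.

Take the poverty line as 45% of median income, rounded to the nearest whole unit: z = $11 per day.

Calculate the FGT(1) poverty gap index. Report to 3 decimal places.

Poor units: $3, $10 (q = 2 of N = 6).
Shortfall ratios: (11−3)/11 = 0.7273; (11−10)/11 = 0.0909.
Sum of shortfalls = 0.818182; P₁ averages over all N: 0.818182 / 6 = 0.136.

0.136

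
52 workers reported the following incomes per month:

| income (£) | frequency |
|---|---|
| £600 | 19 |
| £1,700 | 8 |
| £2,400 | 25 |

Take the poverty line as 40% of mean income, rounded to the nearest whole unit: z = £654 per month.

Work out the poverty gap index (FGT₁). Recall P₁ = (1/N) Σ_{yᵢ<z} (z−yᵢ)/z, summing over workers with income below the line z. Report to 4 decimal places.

Poor units: 19×£600 (q = 19 of N = 52).
Gap ratios (z−y)/z: (654−600)/654 = 0.0826 (×19).
Sum of shortfalls = 1.568807; P₁ averages over all N: 1.568807 / 52 = 0.0302.

0.0302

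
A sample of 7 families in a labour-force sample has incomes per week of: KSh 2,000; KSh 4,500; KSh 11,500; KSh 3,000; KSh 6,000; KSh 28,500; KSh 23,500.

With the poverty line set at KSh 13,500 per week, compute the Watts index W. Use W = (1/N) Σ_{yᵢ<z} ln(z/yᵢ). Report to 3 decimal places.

0.783

Poor units: KSh 2,000, KSh 3,000, KSh 4,500, KSh 6,000, KSh 11,500 (q = 5 of N = 7).
Log gaps: ln(13500/2000) = 1.9095; ln(13500/3000) = 1.5041; ln(13500/4500) = 1.0986; ln(13500/6000) = 0.8109; ln(13500/11500) = 0.1603.
W = 5.483505 / 7 = 0.783.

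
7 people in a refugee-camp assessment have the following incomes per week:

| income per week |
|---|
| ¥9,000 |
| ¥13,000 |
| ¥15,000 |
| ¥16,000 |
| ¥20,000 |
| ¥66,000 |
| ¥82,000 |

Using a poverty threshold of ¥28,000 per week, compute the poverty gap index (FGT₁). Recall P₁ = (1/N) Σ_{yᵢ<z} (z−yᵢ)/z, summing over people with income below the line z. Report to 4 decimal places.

0.3418

Incomes under z: ¥9,000, ¥13,000, ¥15,000, ¥16,000, ¥20,000 (q = 5 of N = 7).
Gap ratios (z−y)/z: (28000−9000)/28000 = 0.6786; (28000−13000)/28000 = 0.5357; (28000−15000)/28000 = 0.4643; (28000−16000)/28000 = 0.4286; (28000−20000)/28000 = 0.2857.
Σ = 2.392857. Dividing by the full population N = 7 gives P₁ = 0.3418.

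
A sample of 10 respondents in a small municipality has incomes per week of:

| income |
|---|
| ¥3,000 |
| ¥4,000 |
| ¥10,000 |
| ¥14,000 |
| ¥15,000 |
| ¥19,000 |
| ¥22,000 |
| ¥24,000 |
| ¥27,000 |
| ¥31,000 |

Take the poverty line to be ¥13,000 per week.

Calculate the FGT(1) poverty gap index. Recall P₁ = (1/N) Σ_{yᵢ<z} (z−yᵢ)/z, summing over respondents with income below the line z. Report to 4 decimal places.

0.1692

Poor units: ¥3,000, ¥4,000, ¥10,000 (q = 3 of N = 10).
Shortfall ratios: (13000−3000)/13000 = 0.7692; (13000−4000)/13000 = 0.6923; (13000−10000)/13000 = 0.2308.
Sum of shortfalls = 1.692308; P₁ averages over all N: 1.692308 / 10 = 0.1692.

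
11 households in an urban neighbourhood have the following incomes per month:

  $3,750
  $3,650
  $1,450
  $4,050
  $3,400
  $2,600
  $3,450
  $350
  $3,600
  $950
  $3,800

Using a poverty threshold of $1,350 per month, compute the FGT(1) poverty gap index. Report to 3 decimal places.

0.094

Poor units: $350, $950 (q = 2 of N = 11).
Gap ratios (z−y)/z: (1350−350)/1350 = 0.7407; (1350−950)/1350 = 0.2963.
Sum of shortfalls = 1.037037; P₁ averages over all N: 1.037037 / 11 = 0.094.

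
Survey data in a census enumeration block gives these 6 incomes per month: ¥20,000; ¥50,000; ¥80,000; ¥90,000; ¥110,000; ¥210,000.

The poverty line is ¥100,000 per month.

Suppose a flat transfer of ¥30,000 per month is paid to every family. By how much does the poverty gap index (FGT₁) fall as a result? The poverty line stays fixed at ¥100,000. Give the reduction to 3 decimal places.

Before: below the line — ¥20,000, ¥50,000, ¥80,000, ¥90,000; poverty gap index (FGT₁) = 0.26667.
After the ¥30,000 transfer: below the line — ¥50,000, ¥80,000; poverty gap index (FGT₁) = 0.11667.
Reduction = 0.26667 − 0.11667 = 0.150.

0.150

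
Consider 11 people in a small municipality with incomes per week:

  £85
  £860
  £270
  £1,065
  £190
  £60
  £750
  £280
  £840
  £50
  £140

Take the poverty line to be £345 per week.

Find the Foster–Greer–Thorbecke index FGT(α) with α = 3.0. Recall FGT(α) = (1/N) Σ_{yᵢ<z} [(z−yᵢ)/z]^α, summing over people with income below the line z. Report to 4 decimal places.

Below the line: £50, £60, £85, £140, £190, £270, £280 (q = 7 of N = 11).
Normalized shortfalls: (345−50)/345 = 0.8551; (345−60)/345 = 0.8261; (345−85)/345 = 0.7536; (345−140)/345 = 0.5942; (345−190)/345 = 0.4493; (345−270)/345 = 0.2174; (345−280)/345 = 0.1884.
Raised to α = 3.0: 0.62519; 0.56374; 0.42802; 0.20980; 0.09069; 0.01027; 0.00669.
Sum = 1.934388; FGT(3.0) = 1.934388 / 11 = 0.1759.

0.1759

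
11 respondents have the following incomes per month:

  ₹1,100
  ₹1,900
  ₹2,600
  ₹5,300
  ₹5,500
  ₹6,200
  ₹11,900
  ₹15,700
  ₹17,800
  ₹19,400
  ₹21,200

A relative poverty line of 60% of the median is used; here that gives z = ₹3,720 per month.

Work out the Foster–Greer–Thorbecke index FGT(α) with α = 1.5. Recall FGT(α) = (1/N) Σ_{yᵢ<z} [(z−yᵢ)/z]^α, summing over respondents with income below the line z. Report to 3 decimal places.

0.100

Below the line: ₹1,100, ₹1,900, ₹2,600 (q = 3 of N = 11).
Normalized shortfalls: (3720−1100)/3720 = 0.7043; (3720−1900)/3720 = 0.4892; (3720−2600)/3720 = 0.3011.
Raised to α = 1.5: 0.59107; 0.34221; 0.16520.
Sum = 1.098479; FGT(1.5) = 1.098479 / 11 = 0.100.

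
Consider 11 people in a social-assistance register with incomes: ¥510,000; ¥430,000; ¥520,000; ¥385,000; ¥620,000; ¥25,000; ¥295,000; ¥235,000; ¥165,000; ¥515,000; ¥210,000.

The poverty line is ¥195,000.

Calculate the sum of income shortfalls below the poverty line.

Below z: ¥25,000, ¥165,000 (q = 2 of N = 11).
Individual gaps: 195000−25000 = 170000; 195000−165000 = 30000.
Aggregate gap = ¥200,000.

¥200,000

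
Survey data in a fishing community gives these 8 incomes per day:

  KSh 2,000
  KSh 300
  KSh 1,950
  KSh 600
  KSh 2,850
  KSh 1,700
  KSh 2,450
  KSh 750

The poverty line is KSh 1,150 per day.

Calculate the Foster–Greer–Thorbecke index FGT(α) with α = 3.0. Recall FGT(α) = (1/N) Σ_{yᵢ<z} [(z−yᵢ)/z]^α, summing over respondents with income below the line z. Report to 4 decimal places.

0.0694

Poor units: KSh 300, KSh 600, KSh 750 (q = 3 of N = 8).
Shortfall ratios: (1150−300)/1150 = 0.7391; (1150−600)/1150 = 0.4783; (1150−750)/1150 = 0.3478.
Raised to α = 3.0: 0.40380; 0.10939; 0.04208.
Sum = 0.555272; FGT(3.0) = 0.555272 / 8 = 0.0694.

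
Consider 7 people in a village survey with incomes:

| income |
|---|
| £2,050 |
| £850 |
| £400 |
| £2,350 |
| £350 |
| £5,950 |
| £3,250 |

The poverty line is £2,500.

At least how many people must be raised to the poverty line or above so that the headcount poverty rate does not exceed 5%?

5 of the 7 people are poor, so H = 5/7 = 0.714.
A headcount ratio of at most 5% allows at most ⌊0.05 × 7⌋ = 0 poor people.
So at least 5 − 0 = 5 must be lifted.

5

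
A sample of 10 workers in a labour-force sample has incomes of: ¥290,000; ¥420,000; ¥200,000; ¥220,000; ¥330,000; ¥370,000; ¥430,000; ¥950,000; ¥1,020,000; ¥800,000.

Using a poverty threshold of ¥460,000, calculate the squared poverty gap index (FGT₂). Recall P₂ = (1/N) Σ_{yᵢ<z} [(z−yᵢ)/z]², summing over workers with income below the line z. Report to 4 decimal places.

Poor units: ¥200,000, ¥220,000, ¥290,000, ¥330,000, ¥370,000, ¥420,000, ¥430,000 (q = 7 of N = 10).
Relative gaps: (460000−200000)/460000 = 0.5652; (460000−220000)/460000 = 0.5217; (460000−290000)/460000 = 0.3696; (460000−330000)/460000 = 0.2826; (460000−370000)/460000 = 0.1957; (460000−420000)/460000 = 0.0870; (460000−430000)/460000 = 0.0652.
Squared: 0.3195; 0.2722; 0.1366; 0.0799; 0.0383; 0.0076; 0.0043.
Sum = 0.858223; P₂ = 0.858223 / 10 = 0.0858.

0.0858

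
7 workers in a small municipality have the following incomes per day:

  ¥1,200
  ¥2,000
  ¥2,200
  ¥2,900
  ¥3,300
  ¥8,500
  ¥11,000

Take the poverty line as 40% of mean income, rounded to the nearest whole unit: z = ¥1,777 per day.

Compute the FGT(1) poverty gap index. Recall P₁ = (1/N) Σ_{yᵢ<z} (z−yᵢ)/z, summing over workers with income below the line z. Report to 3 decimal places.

Incomes under z: ¥1,200 (q = 1 of N = 7).
Gap ratios (z−y)/z: (1777−1200)/1777 = 0.3247.
Sum of shortfalls = 0.324705; P₁ averages over all N: 0.324705 / 7 = 0.046.

0.046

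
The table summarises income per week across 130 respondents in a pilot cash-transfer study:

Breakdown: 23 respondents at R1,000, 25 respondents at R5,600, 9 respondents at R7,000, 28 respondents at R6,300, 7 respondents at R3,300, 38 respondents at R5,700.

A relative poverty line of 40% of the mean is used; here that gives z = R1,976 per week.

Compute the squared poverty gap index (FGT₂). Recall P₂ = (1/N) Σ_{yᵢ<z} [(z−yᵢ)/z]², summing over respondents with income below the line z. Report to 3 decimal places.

Incomes under z: 23×R1,000 (q = 23 of N = 130).
Shortfall ratios: (1976−1000)/1976 = 0.4939 (×23).
Squared: 0.2440 (×23).
Sum = 5.611172; P₂ = 5.611172 / 130 = 0.043.

0.043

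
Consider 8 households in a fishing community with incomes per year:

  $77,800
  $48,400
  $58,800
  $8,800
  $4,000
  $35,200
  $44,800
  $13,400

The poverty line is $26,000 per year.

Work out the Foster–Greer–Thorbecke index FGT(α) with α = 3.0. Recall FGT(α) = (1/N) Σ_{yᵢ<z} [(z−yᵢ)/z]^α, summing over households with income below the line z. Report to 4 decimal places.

Below z: $4,000, $8,800, $13,400 (q = 3 of N = 8).
Gap ratios (z−y)/z: (26000−4000)/26000 = 0.8462; (26000−8800)/26000 = 0.6615; (26000−13400)/26000 = 0.4846.
Raised to α = 3.0: 0.60583; 0.28951; 0.11381.
Sum = 1.009150; FGT(3.0) = 1.009150 / 8 = 0.1261.

0.1261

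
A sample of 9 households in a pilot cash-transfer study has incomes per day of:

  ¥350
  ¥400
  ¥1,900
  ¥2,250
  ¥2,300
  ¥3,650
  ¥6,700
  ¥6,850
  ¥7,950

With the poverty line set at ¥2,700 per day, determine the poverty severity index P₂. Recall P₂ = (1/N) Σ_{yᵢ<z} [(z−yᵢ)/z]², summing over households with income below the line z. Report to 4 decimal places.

Below the line: ¥350, ¥400, ¥1,900, ¥2,250, ¥2,300 (q = 5 of N = 9).
Gap ratios (z−y)/z: (2700−350)/2700 = 0.8704; (2700−400)/2700 = 0.8519; (2700−1900)/2700 = 0.2963; (2700−2250)/2700 = 0.1667; (2700−2300)/2700 = 0.1481.
Squared: 0.7575; 0.7257; 0.0878; 0.0278; 0.0219.
Sum = 1.620713; P₂ = 1.620713 / 9 = 0.1801.

0.1801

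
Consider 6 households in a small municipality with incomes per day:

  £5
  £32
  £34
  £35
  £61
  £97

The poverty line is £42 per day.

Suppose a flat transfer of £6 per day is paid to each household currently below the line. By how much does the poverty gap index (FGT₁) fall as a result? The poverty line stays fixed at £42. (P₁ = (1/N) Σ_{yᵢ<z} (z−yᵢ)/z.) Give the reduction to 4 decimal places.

Before: below the line — £5, £32, £34, £35; poverty gap index (FGT₁) = 0.246032.
After the £6 transfer: below the line — £11, £38, £40, £41; poverty gap index (FGT₁) = 0.150794.
Reduction = 0.246032 − 0.150794 = 0.0952.

0.0952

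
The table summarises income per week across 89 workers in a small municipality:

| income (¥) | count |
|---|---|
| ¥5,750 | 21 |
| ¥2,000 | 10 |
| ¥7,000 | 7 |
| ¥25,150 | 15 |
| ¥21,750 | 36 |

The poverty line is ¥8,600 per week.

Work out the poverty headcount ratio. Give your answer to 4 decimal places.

0.4270

38 of the 89 workers have income below ¥8,600.
H = 38/89 = 0.4270.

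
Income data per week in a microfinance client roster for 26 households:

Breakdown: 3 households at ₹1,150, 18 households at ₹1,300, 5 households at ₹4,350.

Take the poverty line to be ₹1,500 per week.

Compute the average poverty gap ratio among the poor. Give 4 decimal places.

0.1476

Incomes under z: 3×₹1,150, 18×₹1,300 (q = 21 of N = 26).
Relative gaps: 0.2333 (×3), 0.1333 (×18); sum = 3.100000.
The income-gap ratio divides by q (the poor only): 3.100000 / 21 = 0.1476.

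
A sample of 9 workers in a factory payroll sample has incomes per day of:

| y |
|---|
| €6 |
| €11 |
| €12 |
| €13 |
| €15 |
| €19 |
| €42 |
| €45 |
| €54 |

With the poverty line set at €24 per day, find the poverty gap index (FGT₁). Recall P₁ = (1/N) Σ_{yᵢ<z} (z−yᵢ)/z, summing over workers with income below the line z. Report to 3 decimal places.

Poor units: €6, €11, €12, €13, €15, €19 (q = 6 of N = 9).
Shortfall ratios: (24−6)/24 = 0.7500; (24−11)/24 = 0.5417; (24−12)/24 = 0.5000; (24−13)/24 = 0.4583; (24−15)/24 = 0.3750; (24−19)/24 = 0.2083.
Sum of shortfalls = 2.833333; P₁ averages over all N: 2.833333 / 9 = 0.315.

0.315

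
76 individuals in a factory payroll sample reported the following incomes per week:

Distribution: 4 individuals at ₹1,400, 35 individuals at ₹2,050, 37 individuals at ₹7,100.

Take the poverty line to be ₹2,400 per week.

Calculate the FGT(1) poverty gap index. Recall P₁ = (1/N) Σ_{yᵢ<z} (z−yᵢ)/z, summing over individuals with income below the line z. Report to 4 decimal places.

Incomes under z: 4×₹1,400, 35×₹2,050 (q = 39 of N = 76).
Gap ratios (z−y)/z: (2400−1400)/2400 = 0.4167 (×4); (2400−2050)/2400 = 0.1458 (×35).
Sum of shortfalls = 6.770833; P₁ averages over all N: 6.770833 / 76 = 0.0891.

0.0891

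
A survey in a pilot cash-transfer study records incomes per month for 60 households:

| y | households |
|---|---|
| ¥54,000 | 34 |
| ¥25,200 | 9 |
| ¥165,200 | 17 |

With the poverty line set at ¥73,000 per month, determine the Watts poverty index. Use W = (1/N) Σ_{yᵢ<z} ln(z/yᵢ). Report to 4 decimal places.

0.3304

Incomes under z: 9×¥25,200, 34×¥54,000 (q = 43 of N = 60).
Log shortfalls: ln(73000/25200) = 1.0636 (×9); ln(73000/54000) = 0.3015 (×34).
W = 19.822702 / 60 = 0.3304.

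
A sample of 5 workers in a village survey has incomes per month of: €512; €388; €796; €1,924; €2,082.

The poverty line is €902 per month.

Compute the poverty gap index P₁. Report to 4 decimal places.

0.2239

Below z: €388, €512, €796 (q = 3 of N = 5).
Shortfall ratios: (902−388)/902 = 0.5698; (902−512)/902 = 0.4324; (902−796)/902 = 0.1175.
Σ = 1.119734. Dividing by the full population N = 5 gives P₁ = 0.2239.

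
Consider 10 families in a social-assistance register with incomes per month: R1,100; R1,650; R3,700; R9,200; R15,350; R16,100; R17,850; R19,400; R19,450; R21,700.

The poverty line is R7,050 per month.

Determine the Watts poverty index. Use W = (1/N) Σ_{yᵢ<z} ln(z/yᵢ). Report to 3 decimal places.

0.395

Poor units: R1,100, R1,650, R3,700 (q = 3 of N = 10).
Log gaps: ln(7050/1100) = 1.8577; ln(7050/1650) = 1.4523; ln(7050/3700) = 0.6447.
W = 3.954665 / 10 = 0.395.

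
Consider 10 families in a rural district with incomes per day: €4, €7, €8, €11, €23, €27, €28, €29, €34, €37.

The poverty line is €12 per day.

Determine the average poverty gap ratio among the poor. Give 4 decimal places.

Below the line: €4, €7, €8, €11 (q = 4 of N = 10).
Relative gaps: 0.6667, 0.4167, 0.3333, 0.0833; sum = 1.500000.
The income-gap ratio divides by q (the poor only): 1.500000 / 4 = 0.3750.

0.3750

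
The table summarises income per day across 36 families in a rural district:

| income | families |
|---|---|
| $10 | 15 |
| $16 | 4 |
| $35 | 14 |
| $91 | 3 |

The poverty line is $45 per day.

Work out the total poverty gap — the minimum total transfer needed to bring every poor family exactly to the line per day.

$781

Below the line: 15×$10, 4×$16, 14×$35 (q = 33 of N = 36).
Individual gaps: 15×(45−10) = 525; 4×(45−16) = 116; 14×(45−35) = 140.
Aggregate gap = $781.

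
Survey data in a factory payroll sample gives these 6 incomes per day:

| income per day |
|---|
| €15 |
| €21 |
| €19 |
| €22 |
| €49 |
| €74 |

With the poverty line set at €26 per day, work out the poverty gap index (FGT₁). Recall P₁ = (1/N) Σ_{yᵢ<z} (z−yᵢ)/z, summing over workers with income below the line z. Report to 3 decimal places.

0.173

Below z: €15, €19, €21, €22 (q = 4 of N = 6).
Relative gaps: (26−15)/26 = 0.4231; (26−19)/26 = 0.2692; (26−21)/26 = 0.1923; (26−22)/26 = 0.1538.
Σ = 1.038462. Dividing by the full population N = 6 gives P₁ = 0.173.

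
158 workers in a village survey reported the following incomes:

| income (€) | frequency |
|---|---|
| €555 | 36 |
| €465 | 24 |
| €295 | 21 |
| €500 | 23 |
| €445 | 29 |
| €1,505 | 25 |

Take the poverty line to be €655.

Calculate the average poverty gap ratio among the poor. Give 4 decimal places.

Below z: 21×€295, 29×€445, 24×€465, 23×€500, 36×€555 (q = 133 of N = 158).
Relative gaps: 0.5496 (×21), 0.3206 (×29), 0.2901 (×24), 0.2366 (×23), 0.1527 (×36); sum = 38.740458.
I averages over the q = 133 poor units only: 38.740458 / 133 = 0.2913.

0.2913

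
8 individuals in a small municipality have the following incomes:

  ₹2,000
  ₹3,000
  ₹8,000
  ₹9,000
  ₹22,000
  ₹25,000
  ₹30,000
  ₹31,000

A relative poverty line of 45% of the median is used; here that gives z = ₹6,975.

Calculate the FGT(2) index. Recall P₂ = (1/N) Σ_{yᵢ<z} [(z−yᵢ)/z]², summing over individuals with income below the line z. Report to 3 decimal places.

0.104

Below the line: ₹2,000, ₹3,000 (q = 2 of N = 8).
Shortfall ratios: (6975−2000)/6975 = 0.7133; (6975−3000)/6975 = 0.5699.
Squared: 0.5087; 0.3248.
Sum = 0.833520; P₂ = 0.833520 / 8 = 0.104.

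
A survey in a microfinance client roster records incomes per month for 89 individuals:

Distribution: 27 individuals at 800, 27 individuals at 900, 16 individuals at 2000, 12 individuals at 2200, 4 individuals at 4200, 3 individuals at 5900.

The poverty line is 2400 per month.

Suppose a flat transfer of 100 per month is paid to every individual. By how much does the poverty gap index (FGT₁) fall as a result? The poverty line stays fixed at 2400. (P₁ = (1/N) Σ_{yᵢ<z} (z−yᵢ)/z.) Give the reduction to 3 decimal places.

0.038

Before: below the line — 27×800, 27×900, 16×2000, 12×2200; poverty gap index (FGT₁) = 0.43305.
After the 100 transfer: below the line — 27×900, 27×1000, 16×2100, 12×2300; poverty gap index (FGT₁) = 0.39466.
Reduction = 0.43305 − 0.39466 = 0.038.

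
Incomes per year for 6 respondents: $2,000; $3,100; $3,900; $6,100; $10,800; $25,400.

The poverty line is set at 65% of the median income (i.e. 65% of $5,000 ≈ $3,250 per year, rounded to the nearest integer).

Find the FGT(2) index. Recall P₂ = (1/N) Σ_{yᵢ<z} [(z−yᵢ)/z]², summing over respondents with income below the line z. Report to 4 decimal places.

Incomes under z: $2,000, $3,100 (q = 2 of N = 6).
Shortfall ratios: (3250−2000)/3250 = 0.3846; (3250−3100)/3250 = 0.0462.
Squared: 0.1479; 0.0021.
Sum = 0.150059; P₂ = 0.150059 / 6 = 0.0250.

0.0250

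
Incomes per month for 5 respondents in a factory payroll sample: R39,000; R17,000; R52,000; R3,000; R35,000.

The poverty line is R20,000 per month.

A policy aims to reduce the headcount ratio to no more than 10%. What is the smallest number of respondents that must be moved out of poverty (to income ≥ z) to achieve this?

2

Currently q = 2 of N = 5 are below the line (H = 0.400).
A headcount ratio of at most 10% allows at most ⌊0.10 × 5⌋ = 0 poor respondents.
So at least 2 − 0 = 2 must be lifted.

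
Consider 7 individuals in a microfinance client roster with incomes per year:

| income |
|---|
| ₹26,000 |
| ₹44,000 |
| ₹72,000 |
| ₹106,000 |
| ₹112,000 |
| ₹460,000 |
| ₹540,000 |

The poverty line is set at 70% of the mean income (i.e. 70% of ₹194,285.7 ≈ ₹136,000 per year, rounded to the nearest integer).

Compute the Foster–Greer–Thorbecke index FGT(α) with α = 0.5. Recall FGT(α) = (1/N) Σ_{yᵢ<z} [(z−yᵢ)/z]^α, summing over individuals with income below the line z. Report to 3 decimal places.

0.471

Below z: ₹26,000, ₹44,000, ₹72,000, ₹106,000, ₹112,000 (q = 5 of N = 7).
Relative gaps: (136000−26000)/136000 = 0.8088; (136000−44000)/136000 = 0.6765; (136000−72000)/136000 = 0.4706; (136000−106000)/136000 = 0.2206; (136000−112000)/136000 = 0.1765.
Raised to α = 0.5: 0.89935; 0.82248; 0.68599; 0.46967; 0.42008.
Sum = 3.297571; FGT(0.5) = 3.297571 / 7 = 0.471.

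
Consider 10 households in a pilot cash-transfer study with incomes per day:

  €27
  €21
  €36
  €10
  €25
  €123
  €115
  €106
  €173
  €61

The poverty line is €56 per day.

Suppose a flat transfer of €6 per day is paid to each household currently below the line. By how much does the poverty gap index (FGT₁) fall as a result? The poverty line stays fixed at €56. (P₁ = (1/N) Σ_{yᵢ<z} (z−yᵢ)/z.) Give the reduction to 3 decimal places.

0.054

Before: below the line — €10, €21, €25, €27, €36; poverty gap index (FGT₁) = 0.28750.
After the €6 transfer: below the line — €16, €27, €31, €33, €42; poverty gap index (FGT₁) = 0.23393.
Reduction = 0.28750 − 0.23393 = 0.054.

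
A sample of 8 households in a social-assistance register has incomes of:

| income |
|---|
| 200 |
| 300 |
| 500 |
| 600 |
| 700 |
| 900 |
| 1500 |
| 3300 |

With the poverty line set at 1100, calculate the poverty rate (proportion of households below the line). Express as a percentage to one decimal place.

6 of the 8 households have income below 1100.
H = 6/8 = 75.0%.

75.0%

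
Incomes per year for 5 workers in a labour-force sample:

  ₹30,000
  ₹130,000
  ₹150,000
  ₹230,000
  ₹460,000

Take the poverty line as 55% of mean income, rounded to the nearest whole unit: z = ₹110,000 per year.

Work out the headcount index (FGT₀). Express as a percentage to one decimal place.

20.0%

1 of the 5 workers have income below ₹110,000.
H = 1/5 = 20.0%.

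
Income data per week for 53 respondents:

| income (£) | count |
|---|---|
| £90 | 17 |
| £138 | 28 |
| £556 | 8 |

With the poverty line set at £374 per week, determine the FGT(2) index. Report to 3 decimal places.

0.395

Below the line: 17×£90, 28×£138 (q = 45 of N = 53).
Gap ratios (z−y)/z: (374−90)/374 = 0.7594 (×17); (374−138)/374 = 0.6310 (×28).
Squared: 0.5766 (×17); 0.3982 (×28).
Sum = 20.951700; P₂ = 20.951700 / 53 = 0.395.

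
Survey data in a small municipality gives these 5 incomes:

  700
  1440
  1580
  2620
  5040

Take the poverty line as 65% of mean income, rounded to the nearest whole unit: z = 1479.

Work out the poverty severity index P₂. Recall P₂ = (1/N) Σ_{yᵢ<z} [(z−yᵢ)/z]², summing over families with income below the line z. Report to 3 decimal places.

Poor units: 700, 1440 (q = 2 of N = 5).
Relative gaps: (1479−700)/1479 = 0.5267; (1479−1440)/1479 = 0.0264.
Squared: 0.2774; 0.0007.
Sum = 0.278116; P₂ = 0.278116 / 5 = 0.056.

0.056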